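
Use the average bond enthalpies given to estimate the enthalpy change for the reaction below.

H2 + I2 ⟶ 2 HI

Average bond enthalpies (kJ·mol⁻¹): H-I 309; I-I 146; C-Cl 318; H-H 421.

ΔH ≈ −51 kJ

Bonds broken (reactants):
  H-H: 1 × 421 = 421
  I-I: 1 × 146 = 146
  Σ(broken) = 567 kJ
Bonds formed (products):
  H-I: 2 × 309 = 618
  Σ(formed) = 618 kJ
ΔH = Σ(broken) − Σ(formed) = 567 − 618 = −51 kJ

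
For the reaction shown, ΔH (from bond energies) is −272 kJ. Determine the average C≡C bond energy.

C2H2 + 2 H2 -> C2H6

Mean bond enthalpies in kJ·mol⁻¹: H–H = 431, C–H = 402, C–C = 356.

D(C≡C) ≈ 830 kJ/mol

Let D be the C≡C bond energy.
Σ(broken) = 1×D + 2×402 + 2×431 = 1666 + D
Σ(formed) = 1×356 + 6×402 = 2768
ΔH = Σ(broken) − Σ(formed) = (1666 + D) − (2768) = −1102 + D
Setting this equal to −272 kJ gives D = 830 kJ/mol.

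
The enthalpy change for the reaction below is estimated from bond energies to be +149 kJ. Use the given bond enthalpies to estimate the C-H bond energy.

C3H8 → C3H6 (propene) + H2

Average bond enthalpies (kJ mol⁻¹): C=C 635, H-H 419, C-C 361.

Let D be the C-H bond energy.
Σ(broken) = 2×361 + 8×D = 722 + 8D
Σ(formed) = 1×361 + 6×D + 1×635 + 1×419 = 1415 + 6D
ΔH = Σ(broken) − Σ(formed) = (722 + 8D) − (1415 + 6D) = −693 + 2D
Setting this equal to +149 kJ gives 2D = 842, so D = 421 kJ/mol.

D(C-H) ≈ 421 kJ/mol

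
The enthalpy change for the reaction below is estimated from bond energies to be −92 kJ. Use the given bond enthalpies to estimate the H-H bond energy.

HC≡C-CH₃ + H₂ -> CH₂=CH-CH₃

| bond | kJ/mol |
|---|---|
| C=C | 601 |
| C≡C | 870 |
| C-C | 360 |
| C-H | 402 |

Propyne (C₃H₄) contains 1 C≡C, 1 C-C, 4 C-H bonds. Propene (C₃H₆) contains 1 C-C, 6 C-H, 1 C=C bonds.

D(H-H) ≈ 443 kJ/mol

Let D be the H-H bond energy.
Σ(broken) = 1×870 + 1×360 + 4×402 + 1×D = 2838 + D
Σ(formed) = 1×360 + 6×402 + 1×601 = 3373
ΔH = Σ(broken) − Σ(formed) = (2838 + D) − (3373) = −535 + D
Setting this equal to −92 kJ gives D = 443 kJ/mol.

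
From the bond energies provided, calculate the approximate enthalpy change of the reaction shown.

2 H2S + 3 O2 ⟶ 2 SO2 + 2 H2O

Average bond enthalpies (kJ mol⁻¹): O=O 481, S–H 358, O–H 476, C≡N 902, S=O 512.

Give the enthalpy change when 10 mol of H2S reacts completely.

Bonds broken (reactants):
  O=O: 3 × 481 = 1443
  S–H: 4 × 358 = 1432
  Σ(broken) = 2875 kJ
Bonds formed (products):
  O–H: 4 × 476 = 1904
  S=O: 4 × 512 = 2048
  Σ(formed) = 3952 kJ
ΔH = Σ(broken) − Σ(formed) = 2875 − 3952 = −1077 kJ
For 5× the reaction as written: 5 × (−1077) = −5385 kJ

ΔH = −5385 kJ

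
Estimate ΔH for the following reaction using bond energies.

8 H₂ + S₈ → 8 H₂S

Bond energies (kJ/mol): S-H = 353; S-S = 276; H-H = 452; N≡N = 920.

Bonds broken (reactants):
  H-H: 8 × 452 = 3616
  S-S: 8 × 276 = 2208
  Σ(broken) = 5824 kJ
Bonds formed (products):
  S-H: 16 × 353 = 5648
  Σ(formed) = 5648 kJ
ΔH = Σ(broken) − Σ(formed) = 5824 − 5648 = +176 kJ

ΔH ≈ +176 kJ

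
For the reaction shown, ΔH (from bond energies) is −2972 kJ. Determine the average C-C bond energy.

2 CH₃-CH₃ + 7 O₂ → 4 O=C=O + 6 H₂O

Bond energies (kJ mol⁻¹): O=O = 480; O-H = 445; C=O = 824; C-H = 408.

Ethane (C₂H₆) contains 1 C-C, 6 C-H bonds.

Let D be the C-C bond energy.
Σ(broken) = 2×D + 12×408 + 7×480 = 8256 + 2D
Σ(formed) = 8×824 + 12×445 = 11932
ΔH = Σ(broken) − Σ(formed) = (8256 + 2D) − (11932) = −3676 + 2D
Setting this equal to −2972 kJ gives 2D = 704, so D = 352 kJ/mol.

D(C-C) ≈ 352 kJ/mol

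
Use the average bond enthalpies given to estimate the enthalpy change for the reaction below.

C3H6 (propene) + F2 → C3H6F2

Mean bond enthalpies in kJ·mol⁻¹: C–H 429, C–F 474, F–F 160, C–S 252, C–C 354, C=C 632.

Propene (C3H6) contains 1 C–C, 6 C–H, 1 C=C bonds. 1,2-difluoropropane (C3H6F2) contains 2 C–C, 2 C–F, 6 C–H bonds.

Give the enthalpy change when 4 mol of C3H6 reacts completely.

Bonds broken (reactants):
  C–C: 1 × 354 = 354
  C–H: 6 × 429 = 2574
  C=C: 1 × 632 = 632
  F–F: 1 × 160 = 160
  Σ(broken) = 3720 kJ
Bonds formed (products):
  C–C: 2 × 354 = 708
  C–F: 2 × 474 = 948
  C–H: 6 × 429 = 2574
  Σ(formed) = 4230 kJ
ΔH = Σ(broken) − Σ(formed) = 3720 − 4230 = −510 kJ
For 4× the reaction as written: 4 × (−510) = −2040 kJ

ΔH = −2040 kJ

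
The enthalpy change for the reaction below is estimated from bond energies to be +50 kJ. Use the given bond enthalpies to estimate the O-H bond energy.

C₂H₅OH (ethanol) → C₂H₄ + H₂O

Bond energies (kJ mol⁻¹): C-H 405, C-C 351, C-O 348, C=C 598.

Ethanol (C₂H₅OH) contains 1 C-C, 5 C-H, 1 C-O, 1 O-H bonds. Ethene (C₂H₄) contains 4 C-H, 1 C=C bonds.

D(O-H) ≈ 456 kJ/mol

Let D be the O-H bond energy.
Σ(broken) = 1×351 + 5×405 + 1×348 + 1×D = 2724 + D
Σ(formed) = 4×405 + 1×598 + 2×D = 2218 + 2D
ΔH = Σ(broken) − Σ(formed) = (2724 + D) − (2218 + 2D) = +506 − D
Setting this equal to +50 kJ gives D = 456 kJ/mol.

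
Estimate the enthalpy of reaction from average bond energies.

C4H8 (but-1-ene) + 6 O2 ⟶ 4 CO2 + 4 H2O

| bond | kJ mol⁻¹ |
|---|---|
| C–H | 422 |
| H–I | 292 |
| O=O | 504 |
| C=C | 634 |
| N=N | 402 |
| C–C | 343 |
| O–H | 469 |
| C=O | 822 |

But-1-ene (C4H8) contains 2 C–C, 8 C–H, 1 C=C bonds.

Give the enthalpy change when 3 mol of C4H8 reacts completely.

Bonds broken (reactants):
  C–C: 2 × 343 = 686
  C–H: 8 × 422 = 3376
  C=C: 1 × 634 = 634
  O=O: 6 × 504 = 3024
  Σ(broken) = 7720 kJ
Bonds formed (products):
  C=O: 8 × 822 = 6576
  O–H: 8 × 469 = 3752
  Σ(formed) = 10328 kJ
ΔH = Σ(broken) − Σ(formed) = 7720 − 10328 = −2608 kJ
For 3× the reaction as written: 3 × (−2608) = −7824 kJ

ΔH = −7824 kJ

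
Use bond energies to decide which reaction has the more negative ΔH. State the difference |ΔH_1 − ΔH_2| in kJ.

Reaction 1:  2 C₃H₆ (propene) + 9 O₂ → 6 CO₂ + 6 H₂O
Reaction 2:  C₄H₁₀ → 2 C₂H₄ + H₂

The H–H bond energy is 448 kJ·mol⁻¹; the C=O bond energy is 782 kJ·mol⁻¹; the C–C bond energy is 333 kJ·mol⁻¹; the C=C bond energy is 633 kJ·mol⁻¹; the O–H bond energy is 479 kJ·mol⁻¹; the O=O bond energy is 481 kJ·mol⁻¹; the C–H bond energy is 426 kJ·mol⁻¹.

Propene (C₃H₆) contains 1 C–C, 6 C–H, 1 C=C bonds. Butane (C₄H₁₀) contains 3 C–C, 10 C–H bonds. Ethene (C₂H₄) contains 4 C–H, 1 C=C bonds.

Reaction 1:
  Bonds broken (reactants):
    C–C: 2 × 333 = 666
    C–H: 12 × 426 = 5112
    C=C: 2 × 633 = 1266
    O=O: 9 × 481 = 4329
    Σ(broken) = 11373 kJ
  Bonds formed (products):
    C=O: 12 × 782 = 9384
    O–H: 12 × 479 = 5748
    Σ(formed) = 15132 kJ
  ΔH_1 = 11373 − 15132 = −3759 kJ
Reaction 2:
  Bonds broken (reactants):
    C–C: 3 × 333 = 999
    C–H: 10 × 426 = 4260
    Σ(broken) = 5259 kJ
  Bonds formed (products):
    C–H: 8 × 426 = 3408
    C=C: 2 × 633 = 1266
    H–H: 1 × 448 = 448
    Σ(formed) = 5122 kJ
  ΔH_2 = 5259 − 5122 = +137 kJ
ΔH_1 − ΔH_2 = −3896 kJ, so reaction 1 has the more negative ΔH; |ΔH_1 − ΔH_2| = 3896 kJ.

Reaction 1, by 3896 kJ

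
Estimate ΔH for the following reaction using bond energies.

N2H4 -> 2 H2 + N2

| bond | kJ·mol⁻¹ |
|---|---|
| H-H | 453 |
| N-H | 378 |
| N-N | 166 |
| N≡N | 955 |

Bonds broken (reactants):
  N-H: 4 × 378 = 1512
  N-N: 1 × 166 = 166
  Σ(broken) = 1678 kJ
Bonds formed (products):
  H-H: 2 × 453 = 906
  N≡N: 1 × 955 = 955
  Σ(formed) = 1861 kJ
ΔH = Σ(broken) − Σ(formed) = 1678 − 1861 = −183 kJ

ΔH ≈ −183 kJ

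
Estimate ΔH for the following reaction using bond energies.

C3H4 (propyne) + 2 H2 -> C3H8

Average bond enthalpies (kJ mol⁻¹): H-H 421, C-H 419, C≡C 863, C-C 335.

ΔH ≈ −306 kJ

Bonds broken (reactants):
  C≡C: 1 × 863 = 863
  C-C: 1 × 335 = 335
  C-H: 4 × 419 = 1676
  H-H: 2 × 421 = 842
  Σ(broken) = 3716 kJ
Bonds formed (products):
  C-C: 2 × 335 = 670
  C-H: 8 × 419 = 3352
  Σ(formed) = 4022 kJ
ΔH = Σ(broken) − Σ(formed) = 3716 − 4022 = −306 kJ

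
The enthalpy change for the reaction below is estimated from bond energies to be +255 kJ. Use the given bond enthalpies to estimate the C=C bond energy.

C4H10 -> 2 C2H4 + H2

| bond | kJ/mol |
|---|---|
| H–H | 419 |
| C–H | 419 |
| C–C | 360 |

Let D be the C=C bond energy.
Σ(broken) = 3×360 + 10×419 = 5270
Σ(formed) = 8×419 + 2×D + 1×419 = 3771 + 2D
ΔH = Σ(broken) − Σ(formed) = (5270) − (3771 + 2D) = +1499 − 2D
Setting this equal to +255 kJ gives 2D = 1244, so D = 622 kJ/mol.

D(C=C) ≈ 622 kJ/mol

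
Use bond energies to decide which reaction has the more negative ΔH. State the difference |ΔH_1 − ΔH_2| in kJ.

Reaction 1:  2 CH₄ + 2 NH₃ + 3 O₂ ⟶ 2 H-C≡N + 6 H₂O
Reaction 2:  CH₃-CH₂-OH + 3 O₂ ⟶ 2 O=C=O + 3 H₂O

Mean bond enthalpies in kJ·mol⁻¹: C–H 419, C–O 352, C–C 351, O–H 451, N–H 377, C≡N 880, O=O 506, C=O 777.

Reaction 1:
  Bonds broken (reactants):
    C–H: 8 × 419 = 3352
    N–H: 6 × 377 = 2262
    O=O: 3 × 506 = 1518
    Σ(broken) = 7132 kJ
  Bonds formed (products):
    C≡N: 2 × 880 = 1760
    C–H: 2 × 419 = 838
    O–H: 12 × 451 = 5412
    Σ(formed) = 8010 kJ
  ΔH_1 = 7132 − 8010 = −878 kJ
Reaction 2:
  Bonds broken (reactants):
    C–C: 1 × 351 = 351
    C–H: 5 × 419 = 2095
    C–O: 1 × 352 = 352
    O–H: 1 × 451 = 451
    O=O: 3 × 506 = 1518
    Σ(broken) = 4767 kJ
  Bonds formed (products):
    C=O: 4 × 777 = 3108
    O–H: 6 × 451 = 2706
    Σ(formed) = 5814 kJ
  ΔH_2 = 4767 − 5814 = −1047 kJ
ΔH_1 − ΔH_2 = +169 kJ, so reaction 2 has the more negative ΔH; |ΔH_1 − ΔH_2| = 169 kJ.

Reaction 2, by 169 kJ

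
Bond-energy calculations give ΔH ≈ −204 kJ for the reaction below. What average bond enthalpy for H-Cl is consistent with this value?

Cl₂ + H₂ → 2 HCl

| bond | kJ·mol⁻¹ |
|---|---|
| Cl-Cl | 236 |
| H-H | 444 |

Let D be the H-Cl bond energy.
Σ(broken) = 1×236 + 1×444 = 680
Σ(formed) = 2×D = 2D
ΔH = Σ(broken) − Σ(formed) = (680) − (2D) = +680 − 2D
Setting this equal to −204 kJ gives 2D = 884, so D = 442 kJ/mol.

D(H-Cl) ≈ 442 kJ/mol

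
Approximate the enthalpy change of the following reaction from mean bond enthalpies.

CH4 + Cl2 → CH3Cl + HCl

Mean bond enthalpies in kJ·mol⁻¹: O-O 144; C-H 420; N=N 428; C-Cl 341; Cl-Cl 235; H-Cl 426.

Bonds broken (reactants):
  C-H: 4 × 420 = 1680
  Cl-Cl: 1 × 235 = 235
  Σ(broken) = 1915 kJ
Bonds formed (products):
  C-Cl: 1 × 341 = 341
  C-H: 3 × 420 = 1260
  H-Cl: 1 × 426 = 426
  Σ(formed) = 2027 kJ
ΔH = Σ(broken) − Σ(formed) = 1915 − 2027 = −112 kJ

ΔH ≈ −112 kJ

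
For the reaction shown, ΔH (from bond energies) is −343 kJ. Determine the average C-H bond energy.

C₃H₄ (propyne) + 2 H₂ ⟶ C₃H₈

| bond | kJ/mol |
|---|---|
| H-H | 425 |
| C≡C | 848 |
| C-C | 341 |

D(C-H) ≈ 425 kJ/mol

Let D be the C-H bond energy.
Σ(broken) = 1×848 + 1×341 + 4×D + 2×425 = 2039 + 4D
Σ(formed) = 2×341 + 8×D = 682 + 8D
ΔH = Σ(broken) − Σ(formed) = (2039 + 4D) − (682 + 8D) = +1357 − 4D
Setting this equal to −343 kJ gives 4D = 1700, so D = 425 kJ/mol.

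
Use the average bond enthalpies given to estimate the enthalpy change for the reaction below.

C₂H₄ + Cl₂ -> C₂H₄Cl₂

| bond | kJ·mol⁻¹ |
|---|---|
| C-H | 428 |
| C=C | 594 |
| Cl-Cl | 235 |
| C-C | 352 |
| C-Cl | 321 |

Bonds broken (reactants):
  C-H: 4 × 428 = 1712
  C=C: 1 × 594 = 594
  Cl-Cl: 1 × 235 = 235
  Σ(broken) = 2541 kJ
Bonds formed (products):
  C-C: 1 × 352 = 352
  C-Cl: 2 × 321 = 642
  C-H: 4 × 428 = 1712
  Σ(formed) = 2706 kJ
ΔH = Σ(broken) − Σ(formed) = 2541 − 2706 = −165 kJ

ΔH ≈ −165 kJ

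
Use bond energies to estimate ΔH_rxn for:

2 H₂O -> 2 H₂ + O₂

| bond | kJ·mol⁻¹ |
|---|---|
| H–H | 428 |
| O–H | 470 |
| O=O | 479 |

Bonds broken (reactants):
  O–H: 4 × 470 = 1880
  Σ(broken) = 1880 kJ
Bonds formed (products):
  H–H: 2 × 428 = 856
  O=O: 1 × 479 = 479
  Σ(formed) = 1335 kJ
ΔH = Σ(broken) − Σ(formed) = 1880 − 1335 = +545 kJ

ΔH ≈ +545 kJ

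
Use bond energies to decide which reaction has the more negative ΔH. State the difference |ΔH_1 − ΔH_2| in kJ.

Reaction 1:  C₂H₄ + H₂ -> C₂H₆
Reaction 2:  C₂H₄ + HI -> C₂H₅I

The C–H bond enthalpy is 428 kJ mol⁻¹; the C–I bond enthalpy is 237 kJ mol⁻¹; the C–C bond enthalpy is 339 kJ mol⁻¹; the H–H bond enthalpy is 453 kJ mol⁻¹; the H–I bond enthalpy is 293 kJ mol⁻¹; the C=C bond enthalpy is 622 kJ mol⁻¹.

Reaction 1, by 31 kJ

Reaction 1:
  Bonds broken (reactants):
    C–H: 4 × 428 = 1712
    C=C: 1 × 622 = 622
    H–H: 1 × 453 = 453
    Σ(broken) = 2787 kJ
  Bonds formed (products):
    C–C: 1 × 339 = 339
    C–H: 6 × 428 = 2568
    Σ(formed) = 2907 kJ
  ΔH_1 = 2787 − 2907 = −120 kJ
Reaction 2:
  Bonds broken (reactants):
    C–H: 4 × 428 = 1712
    C=C: 1 × 622 = 622
    H–I: 1 × 293 = 293
    Σ(broken) = 2627 kJ
  Bonds formed (products):
    C–C: 1 × 339 = 339
    C–H: 5 × 428 = 2140
    C–I: 1 × 237 = 237
    Σ(formed) = 2716 kJ
  ΔH_2 = 2627 − 2716 = −89 kJ
ΔH_1 − ΔH_2 = −31 kJ, so reaction 1 has the more negative ΔH; |ΔH_1 − ΔH_2| = 31 kJ.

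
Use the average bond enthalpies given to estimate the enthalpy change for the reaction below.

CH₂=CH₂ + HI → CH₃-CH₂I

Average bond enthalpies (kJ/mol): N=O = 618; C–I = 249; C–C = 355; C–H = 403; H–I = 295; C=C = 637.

ΔH ≈ −75 kJ

Bonds broken (reactants):
  C–H: 4 × 403 = 1612
  C=C: 1 × 637 = 637
  H–I: 1 × 295 = 295
  Σ(broken) = 2544 kJ
Bonds formed (products):
  C–C: 1 × 355 = 355
  C–H: 5 × 403 = 2015
  C–I: 1 × 249 = 249
  Σ(formed) = 2619 kJ
ΔH = Σ(broken) − Σ(formed) = 2544 − 2619 = −75 kJ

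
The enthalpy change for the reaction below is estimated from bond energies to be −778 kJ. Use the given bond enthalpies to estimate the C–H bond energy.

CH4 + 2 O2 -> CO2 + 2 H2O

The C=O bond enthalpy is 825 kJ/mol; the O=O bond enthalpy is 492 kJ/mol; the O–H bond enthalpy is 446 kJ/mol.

D(C–H) ≈ 418 kJ/mol

Let D be the C–H bond energy.
Σ(broken) = 4×D + 2×492 = 984 + 4D
Σ(formed) = 2×825 + 4×446 = 3434
ΔH = Σ(broken) − Σ(formed) = (984 + 4D) − (3434) = −2450 + 4D
Setting this equal to −778 kJ gives 4D = 1672, so D = 418 kJ/mol.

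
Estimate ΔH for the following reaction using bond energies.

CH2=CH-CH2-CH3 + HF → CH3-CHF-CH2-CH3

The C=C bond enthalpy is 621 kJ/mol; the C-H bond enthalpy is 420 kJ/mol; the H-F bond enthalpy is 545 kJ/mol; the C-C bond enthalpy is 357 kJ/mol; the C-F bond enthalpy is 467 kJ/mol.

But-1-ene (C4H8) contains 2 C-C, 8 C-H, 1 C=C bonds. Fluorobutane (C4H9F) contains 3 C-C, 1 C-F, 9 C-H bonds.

ΔH ≈ −78 kJ

Bonds broken (reactants):
  C-C: 2 × 357 = 714
  C-H: 8 × 420 = 3360
  C=C: 1 × 621 = 621
  H-F: 1 × 545 = 545
  Σ(broken) = 5240 kJ
Bonds formed (products):
  C-C: 3 × 357 = 1071
  C-F: 1 × 467 = 467
  C-H: 9 × 420 = 3780
  Σ(formed) = 5318 kJ
ΔH = Σ(broken) − Σ(formed) = 5240 − 5318 = −78 kJ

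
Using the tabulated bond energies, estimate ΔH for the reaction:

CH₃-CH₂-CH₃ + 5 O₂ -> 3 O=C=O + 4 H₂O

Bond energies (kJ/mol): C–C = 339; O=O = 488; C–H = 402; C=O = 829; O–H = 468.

Bonds broken (reactants):
  C–C: 2 × 339 = 678
  C–H: 8 × 402 = 3216
  O=O: 5 × 488 = 2440
  Σ(broken) = 6334 kJ
Bonds formed (products):
  C=O: 6 × 829 = 4974
  O–H: 8 × 468 = 3744
  Σ(formed) = 8718 kJ
ΔH = Σ(broken) − Σ(formed) = 6334 − 8718 = −2384 kJ

ΔH ≈ −2384 kJ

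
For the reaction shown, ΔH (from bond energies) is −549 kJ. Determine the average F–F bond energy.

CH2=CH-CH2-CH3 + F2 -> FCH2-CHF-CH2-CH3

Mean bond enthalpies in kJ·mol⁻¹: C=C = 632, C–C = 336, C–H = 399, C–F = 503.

Let D be the F–F bond energy.
Σ(broken) = 2×336 + 8×399 + 1×632 + 1×D = 4496 + D
Σ(formed) = 3×336 + 2×503 + 8×399 = 5206
ΔH = Σ(broken) − Σ(formed) = (4496 + D) − (5206) = −710 + D
Setting this equal to −549 kJ gives D = 161 kJ/mol.

D(F–F) ≈ 161 kJ/mol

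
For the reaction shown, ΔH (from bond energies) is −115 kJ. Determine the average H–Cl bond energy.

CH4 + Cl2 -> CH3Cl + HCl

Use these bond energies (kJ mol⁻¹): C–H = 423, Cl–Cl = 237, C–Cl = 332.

D(H–Cl) ≈ 443 kJ/mol

Let D be the H–Cl bond energy.
Σ(broken) = 4×423 + 1×237 = 1929
Σ(formed) = 1×332 + 3×423 + 1×D = 1601 + D
ΔH = Σ(broken) − Σ(formed) = (1929) − (1601 + D) = +328 − D
Setting this equal to −115 kJ gives D = 443 kJ/mol.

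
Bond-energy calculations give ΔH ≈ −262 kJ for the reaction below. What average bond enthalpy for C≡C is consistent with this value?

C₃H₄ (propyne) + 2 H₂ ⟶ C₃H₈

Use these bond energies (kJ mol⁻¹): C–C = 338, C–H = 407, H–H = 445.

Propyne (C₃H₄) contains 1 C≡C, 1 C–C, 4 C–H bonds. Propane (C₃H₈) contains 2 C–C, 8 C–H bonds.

D(C≡C) ≈ 814 kJ/mol

Let D be the C≡C bond energy.
Σ(broken) = 1×D + 1×338 + 4×407 + 2×445 = 2856 + D
Σ(formed) = 2×338 + 8×407 = 3932
ΔH = Σ(broken) − Σ(formed) = (2856 + D) − (3932) = −1076 + D
Setting this equal to −262 kJ gives D = 814 kJ/mol.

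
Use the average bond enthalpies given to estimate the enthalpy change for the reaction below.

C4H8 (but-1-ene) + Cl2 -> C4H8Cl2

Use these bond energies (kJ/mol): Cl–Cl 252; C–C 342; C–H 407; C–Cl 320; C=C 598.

ΔH ≈ −132 kJ

Bonds broken (reactants):
  C–C: 2 × 342 = 684
  C–H: 8 × 407 = 3256
  C=C: 1 × 598 = 598
  Cl–Cl: 1 × 252 = 252
  Σ(broken) = 4790 kJ
Bonds formed (products):
  C–C: 3 × 342 = 1026
  C–Cl: 2 × 320 = 640
  C–H: 8 × 407 = 3256
  Σ(formed) = 4922 kJ
ΔH = Σ(broken) − Σ(formed) = 4790 − 4922 = −132 kJ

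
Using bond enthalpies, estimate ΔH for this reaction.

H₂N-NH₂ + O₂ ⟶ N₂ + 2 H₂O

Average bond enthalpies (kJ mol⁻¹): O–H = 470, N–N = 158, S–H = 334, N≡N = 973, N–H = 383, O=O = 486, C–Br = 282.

ΔH ≈ −677 kJ

Bonds broken (reactants):
  N–H: 4 × 383 = 1532
  N–N: 1 × 158 = 158
  O=O: 1 × 486 = 486
  Σ(broken) = 2176 kJ
Bonds formed (products):
  N≡N: 1 × 973 = 973
  O–H: 4 × 470 = 1880
  Σ(formed) = 2853 kJ
ΔH = Σ(broken) − Σ(formed) = 2176 − 2853 = −677 kJ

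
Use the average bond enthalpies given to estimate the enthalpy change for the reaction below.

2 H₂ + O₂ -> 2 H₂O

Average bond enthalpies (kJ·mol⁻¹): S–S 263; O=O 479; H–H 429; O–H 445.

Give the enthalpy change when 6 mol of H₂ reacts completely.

Bonds broken (reactants):
  H–H: 2 × 429 = 858
  O=O: 1 × 479 = 479
  Σ(broken) = 1337 kJ
Bonds formed (products):
  O–H: 4 × 445 = 1780
  Σ(formed) = 1780 kJ
ΔH = Σ(broken) − Σ(formed) = 1337 − 1780 = −443 kJ
For 3× the reaction as written: 3 × (−443) = −1329 kJ

ΔH = −1329 kJ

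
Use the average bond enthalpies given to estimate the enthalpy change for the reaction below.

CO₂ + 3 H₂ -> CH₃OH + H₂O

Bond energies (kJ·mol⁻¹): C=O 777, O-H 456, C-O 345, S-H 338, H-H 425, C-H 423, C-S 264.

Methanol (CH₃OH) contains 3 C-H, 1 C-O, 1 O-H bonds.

ΔH ≈ −153 kJ

Bonds broken (reactants):
  C=O: 2 × 777 = 1554
  H-H: 3 × 425 = 1275
  Σ(broken) = 2829 kJ
Bonds formed (products):
  C-H: 3 × 423 = 1269
  C-O: 1 × 345 = 345
  O-H: 3 × 456 = 1368
  Σ(formed) = 2982 kJ
ΔH = Σ(broken) − Σ(formed) = 2829 − 2982 = −153 kJ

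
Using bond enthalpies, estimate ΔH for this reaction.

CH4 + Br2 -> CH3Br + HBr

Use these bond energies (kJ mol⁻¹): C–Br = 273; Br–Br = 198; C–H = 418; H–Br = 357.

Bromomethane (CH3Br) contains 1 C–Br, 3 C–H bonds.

ΔH ≈ −14 kJ

Bonds broken (reactants):
  Br–Br: 1 × 198 = 198
  C–H: 4 × 418 = 1672
  Σ(broken) = 1870 kJ
Bonds formed (products):
  C–Br: 1 × 273 = 273
  C–H: 3 × 418 = 1254
  H–Br: 1 × 357 = 357
  Σ(formed) = 1884 kJ
ΔH = Σ(broken) − Σ(formed) = 1870 − 1884 = −14 kJ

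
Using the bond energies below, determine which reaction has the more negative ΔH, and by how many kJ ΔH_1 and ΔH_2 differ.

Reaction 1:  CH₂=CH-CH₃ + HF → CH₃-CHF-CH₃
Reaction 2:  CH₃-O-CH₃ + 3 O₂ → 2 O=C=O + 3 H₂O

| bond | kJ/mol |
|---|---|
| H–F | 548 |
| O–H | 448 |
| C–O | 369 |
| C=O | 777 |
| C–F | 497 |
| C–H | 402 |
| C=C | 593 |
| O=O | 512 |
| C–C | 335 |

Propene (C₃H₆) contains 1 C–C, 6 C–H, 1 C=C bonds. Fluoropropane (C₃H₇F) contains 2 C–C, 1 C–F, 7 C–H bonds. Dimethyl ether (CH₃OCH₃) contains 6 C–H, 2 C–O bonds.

Reaction 1:
  Bonds broken (reactants):
    C–C: 1 × 335 = 335
    C–H: 6 × 402 = 2412
    C=C: 1 × 593 = 593
    H–F: 1 × 548 = 548
    Σ(broken) = 3888 kJ
  Bonds formed (products):
    C–C: 2 × 335 = 670
    C–F: 1 × 497 = 497
    C–H: 7 × 402 = 2814
    Σ(formed) = 3981 kJ
  ΔH_1 = 3888 − 3981 = −93 kJ
Reaction 2:
  Bonds broken (reactants):
    C–H: 6 × 402 = 2412
    C–O: 2 × 369 = 738
    O=O: 3 × 512 = 1536
    Σ(broken) = 4686 kJ
  Bonds formed (products):
    C=O: 4 × 777 = 3108
    O–H: 6 × 448 = 2688
    Σ(formed) = 5796 kJ
  ΔH_2 = 4686 − 5796 = −1110 kJ
ΔH_1 − ΔH_2 = +1017 kJ, so reaction 2 has the more negative ΔH; |ΔH_1 − ΔH_2| = 1017 kJ.

Reaction 2, by 1017 kJ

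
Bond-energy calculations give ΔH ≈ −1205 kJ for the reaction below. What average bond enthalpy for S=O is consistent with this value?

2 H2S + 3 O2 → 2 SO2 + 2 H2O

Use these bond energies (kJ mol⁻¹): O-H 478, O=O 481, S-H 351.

D(S=O) ≈ 535 kJ/mol

Let D be the S=O bond energy.
Σ(broken) = 3×481 + 4×351 = 2847
Σ(formed) = 4×478 + 4×D = 1912 + 4D
ΔH = Σ(broken) − Σ(formed) = (2847) − (1912 + 4D) = +935 − 4D
Setting this equal to −1205 kJ gives 4D = 2140, so D = 535 kJ/mol.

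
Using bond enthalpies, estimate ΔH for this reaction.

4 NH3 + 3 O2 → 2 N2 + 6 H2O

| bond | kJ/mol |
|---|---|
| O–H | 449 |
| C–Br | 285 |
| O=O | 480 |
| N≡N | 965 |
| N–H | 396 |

ΔH ≈ −1126 kJ

Bonds broken (reactants):
  N–H: 12 × 396 = 4752
  O=O: 3 × 480 = 1440
  Σ(broken) = 6192 kJ
Bonds formed (products):
  N≡N: 2 × 965 = 1930
  O–H: 12 × 449 = 5388
  Σ(formed) = 7318 kJ
ΔH = Σ(broken) − Σ(formed) = 6192 − 7318 = −1126 kJ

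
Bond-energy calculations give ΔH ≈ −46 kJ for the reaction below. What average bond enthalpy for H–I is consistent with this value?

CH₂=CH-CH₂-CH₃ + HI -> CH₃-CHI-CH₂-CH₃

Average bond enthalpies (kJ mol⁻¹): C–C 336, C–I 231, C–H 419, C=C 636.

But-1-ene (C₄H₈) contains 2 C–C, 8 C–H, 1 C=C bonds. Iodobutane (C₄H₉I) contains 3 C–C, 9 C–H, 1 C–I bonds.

Let D be the H–I bond energy.
Σ(broken) = 2×336 + 8×419 + 1×636 + 1×D = 4660 + D
Σ(formed) = 3×336 + 9×419 + 1×231 = 5010
ΔH = Σ(broken) − Σ(formed) = (4660 + D) − (5010) = −350 + D
Setting this equal to −46 kJ gives D = 304 kJ/mol.

D(H–I) ≈ 304 kJ/mol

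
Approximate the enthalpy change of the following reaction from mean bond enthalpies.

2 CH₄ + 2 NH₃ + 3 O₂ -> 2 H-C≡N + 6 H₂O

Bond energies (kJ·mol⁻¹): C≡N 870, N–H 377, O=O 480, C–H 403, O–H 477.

Bonds broken (reactants):
  C–H: 8 × 403 = 3224
  N–H: 6 × 377 = 2262
  O=O: 3 × 480 = 1440
  Σ(broken) = 6926 kJ
Bonds formed (products):
  C≡N: 2 × 870 = 1740
  C–H: 2 × 403 = 806
  O–H: 12 × 477 = 5724
  Σ(formed) = 8270 kJ
ΔH = Σ(broken) − Σ(formed) = 6926 − 8270 = −1344 kJ

ΔH ≈ −1344 kJ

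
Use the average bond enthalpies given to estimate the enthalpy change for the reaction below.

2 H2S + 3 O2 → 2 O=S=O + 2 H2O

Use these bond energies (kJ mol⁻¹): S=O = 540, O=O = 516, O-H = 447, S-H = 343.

ΔH ≈ −1028 kJ

Bonds broken (reactants):
  O=O: 3 × 516 = 1548
  S-H: 4 × 343 = 1372
  Σ(broken) = 2920 kJ
Bonds formed (products):
  O-H: 4 × 447 = 1788
  S=O: 4 × 540 = 2160
  Σ(formed) = 3948 kJ
ΔH = Σ(broken) − Σ(formed) = 2920 − 3948 = −1028 kJ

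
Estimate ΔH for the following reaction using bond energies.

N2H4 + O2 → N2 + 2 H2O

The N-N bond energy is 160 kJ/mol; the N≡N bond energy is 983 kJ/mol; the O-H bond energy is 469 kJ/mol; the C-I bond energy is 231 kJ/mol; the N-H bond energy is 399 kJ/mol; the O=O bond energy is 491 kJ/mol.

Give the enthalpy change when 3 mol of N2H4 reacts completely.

Bonds broken (reactants):
  N-H: 4 × 399 = 1596
  N-N: 1 × 160 = 160
  O=O: 1 × 491 = 491
  Σ(broken) = 2247 kJ
Bonds formed (products):
  N≡N: 1 × 983 = 983
  O-H: 4 × 469 = 1876
  Σ(formed) = 2859 kJ
ΔH = Σ(broken) − Σ(formed) = 2247 − 2859 = −612 kJ
For 3× the reaction as written: 3 × (−612) = −1836 kJ

ΔH = −1836 kJ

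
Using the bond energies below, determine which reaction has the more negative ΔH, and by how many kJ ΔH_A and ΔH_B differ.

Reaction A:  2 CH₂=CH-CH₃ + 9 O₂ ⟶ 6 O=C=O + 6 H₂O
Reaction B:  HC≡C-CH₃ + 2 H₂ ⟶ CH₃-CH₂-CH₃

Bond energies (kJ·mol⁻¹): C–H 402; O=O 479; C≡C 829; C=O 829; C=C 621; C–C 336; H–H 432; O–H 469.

Reaction A, by 4276 kJ

Reaction A:
  Bonds broken (reactants):
    C–C: 2 × 336 = 672
    C–H: 12 × 402 = 4824
    C=C: 2 × 621 = 1242
    O=O: 9 × 479 = 4311
    Σ(broken) = 11049 kJ
  Bonds formed (products):
    C=O: 12 × 829 = 9948
    O–H: 12 × 469 = 5628
    Σ(formed) = 15576 kJ
  ΔH_A = 11049 − 15576 = −4527 kJ
Reaction B:
  Bonds broken (reactants):
    C≡C: 1 × 829 = 829
    C–C: 1 × 336 = 336
    C–H: 4 × 402 = 1608
    H–H: 2 × 432 = 864
    Σ(broken) = 3637 kJ
  Bonds formed (products):
    C–C: 2 × 336 = 672
    C–H: 8 × 402 = 3216
    Σ(formed) = 3888 kJ
  ΔH_B = 3637 − 3888 = −251 kJ
ΔH_A − ΔH_B = −4276 kJ, so reaction A has the more negative ΔH; |ΔH_A − ΔH_B| = 4276 kJ.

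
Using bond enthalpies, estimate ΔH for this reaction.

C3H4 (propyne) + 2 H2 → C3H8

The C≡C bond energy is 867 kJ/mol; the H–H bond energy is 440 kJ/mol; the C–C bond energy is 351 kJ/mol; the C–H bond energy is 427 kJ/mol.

ΔH ≈ −312 kJ

Bonds broken (reactants):
  C≡C: 1 × 867 = 867
  C–C: 1 × 351 = 351
  C–H: 4 × 427 = 1708
  H–H: 2 × 440 = 880
  Σ(broken) = 3806 kJ
Bonds formed (products):
  C–C: 2 × 351 = 702
  C–H: 8 × 427 = 3416
  Σ(formed) = 4118 kJ
ΔH = Σ(broken) − Σ(formed) = 3806 − 4118 = −312 kJ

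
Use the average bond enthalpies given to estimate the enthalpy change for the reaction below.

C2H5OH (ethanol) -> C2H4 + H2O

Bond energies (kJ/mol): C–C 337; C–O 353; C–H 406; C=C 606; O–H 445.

Bonds broken (reactants):
  C–C: 1 × 337 = 337
  C–H: 5 × 406 = 2030
  C–O: 1 × 353 = 353
  O–H: 1 × 445 = 445
  Σ(broken) = 3165 kJ
Bonds formed (products):
  C–H: 4 × 406 = 1624
  C=C: 1 × 606 = 606
  O–H: 2 × 445 = 890
  Σ(formed) = 3120 kJ
ΔH = Σ(broken) − Σ(formed) = 3165 − 3120 = +45 kJ

ΔH ≈ +45 kJ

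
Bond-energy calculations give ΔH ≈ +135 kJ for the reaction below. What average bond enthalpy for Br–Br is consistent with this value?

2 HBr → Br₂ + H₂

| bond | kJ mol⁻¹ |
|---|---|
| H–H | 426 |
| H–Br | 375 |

D(Br–Br) ≈ 189 kJ/mol

Let D be the Br–Br bond energy.
Σ(broken) = 2×375 = 750
Σ(formed) = 1×D + 1×426 = 426 + D
ΔH = Σ(broken) − Σ(formed) = (750) − (426 + D) = +324 − D
Setting this equal to +135 kJ gives D = 189 kJ/mol.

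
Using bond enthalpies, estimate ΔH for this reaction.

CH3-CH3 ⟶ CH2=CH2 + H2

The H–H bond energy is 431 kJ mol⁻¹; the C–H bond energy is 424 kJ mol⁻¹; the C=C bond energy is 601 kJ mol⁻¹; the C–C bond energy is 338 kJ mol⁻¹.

ΔH ≈ +154 kJ

Bonds broken (reactants):
  C–C: 1 × 338 = 338
  C–H: 6 × 424 = 2544
  Σ(broken) = 2882 kJ
Bonds formed (products):
  C–H: 4 × 424 = 1696
  C=C: 1 × 601 = 601
  H–H: 1 × 431 = 431
  Σ(formed) = 2728 kJ
ΔH = Σ(broken) − Σ(formed) = 2882 − 2728 = +154 kJ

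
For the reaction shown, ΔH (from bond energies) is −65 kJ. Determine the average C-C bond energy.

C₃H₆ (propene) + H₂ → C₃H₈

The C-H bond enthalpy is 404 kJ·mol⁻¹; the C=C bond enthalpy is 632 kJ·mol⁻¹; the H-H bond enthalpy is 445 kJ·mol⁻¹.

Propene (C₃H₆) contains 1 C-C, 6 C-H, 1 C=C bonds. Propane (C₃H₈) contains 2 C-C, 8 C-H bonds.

Let D be the C-C bond energy.
Σ(broken) = 1×D + 6×404 + 1×632 + 1×445 = 3501 + D
Σ(formed) = 2×D + 8×404 = 3232 + 2D
ΔH = Σ(broken) − Σ(formed) = (3501 + D) − (3232 + 2D) = +269 − D
Setting this equal to −65 kJ gives D = 334 kJ/mol.

D(C-C) ≈ 334 kJ/mol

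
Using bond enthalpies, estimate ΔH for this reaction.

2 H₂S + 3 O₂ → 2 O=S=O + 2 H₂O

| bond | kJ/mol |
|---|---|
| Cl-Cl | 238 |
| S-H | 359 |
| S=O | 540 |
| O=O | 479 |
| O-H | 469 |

ΔH ≈ −1163 kJ

Bonds broken (reactants):
  O=O: 3 × 479 = 1437
  S-H: 4 × 359 = 1436
  Σ(broken) = 2873 kJ
Bonds formed (products):
  O-H: 4 × 469 = 1876
  S=O: 4 × 540 = 2160
  Σ(formed) = 4036 kJ
ΔH = Σ(broken) − Σ(formed) = 2873 − 4036 = −1163 kJ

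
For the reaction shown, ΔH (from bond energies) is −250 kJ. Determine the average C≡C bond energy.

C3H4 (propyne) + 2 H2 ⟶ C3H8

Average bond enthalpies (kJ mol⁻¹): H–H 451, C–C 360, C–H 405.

Let D be the C≡C bond energy.
Σ(broken) = 1×D + 1×360 + 4×405 + 2×451 = 2882 + D
Σ(formed) = 2×360 + 8×405 = 3960
ΔH = Σ(broken) − Σ(formed) = (2882 + D) − (3960) = −1078 + D
Setting this equal to −250 kJ gives D = 828 kJ/mol.

D(C≡C) ≈ 828 kJ/mol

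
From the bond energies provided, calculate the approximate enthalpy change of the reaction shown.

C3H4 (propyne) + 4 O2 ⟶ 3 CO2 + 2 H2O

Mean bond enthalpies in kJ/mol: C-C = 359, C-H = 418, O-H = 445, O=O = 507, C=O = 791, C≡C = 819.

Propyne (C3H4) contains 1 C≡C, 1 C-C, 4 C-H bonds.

ΔH ≈ −1648 kJ

Bonds broken (reactants):
  C≡C: 1 × 819 = 819
  C-C: 1 × 359 = 359
  C-H: 4 × 418 = 1672
  O=O: 4 × 507 = 2028
  Σ(broken) = 4878 kJ
Bonds formed (products):
  C=O: 6 × 791 = 4746
  O-H: 4 × 445 = 1780
  Σ(formed) = 6526 kJ
ΔH = Σ(broken) − Σ(formed) = 4878 − 6526 = −1648 kJ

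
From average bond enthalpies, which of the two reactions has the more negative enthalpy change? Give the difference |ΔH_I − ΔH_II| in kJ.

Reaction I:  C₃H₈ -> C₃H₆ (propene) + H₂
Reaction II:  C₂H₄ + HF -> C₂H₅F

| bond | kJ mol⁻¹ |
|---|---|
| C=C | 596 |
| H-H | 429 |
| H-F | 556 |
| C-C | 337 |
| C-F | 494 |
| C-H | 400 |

Reaction II, by 191 kJ

Reaction I:
  Bonds broken (reactants):
    C-C: 2 × 337 = 674
    C-H: 8 × 400 = 3200
    Σ(broken) = 3874 kJ
  Bonds formed (products):
    C-C: 1 × 337 = 337
    C-H: 6 × 400 = 2400
    C=C: 1 × 596 = 596
    H-H: 1 × 429 = 429
    Σ(formed) = 3762 kJ
  ΔH_I = 3874 − 3762 = +112 kJ
Reaction II:
  Bonds broken (reactants):
    C-H: 4 × 400 = 1600
    C=C: 1 × 596 = 596
    H-F: 1 × 556 = 556
    Σ(broken) = 2752 kJ
  Bonds formed (products):
    C-C: 1 × 337 = 337
    C-F: 1 × 494 = 494
    C-H: 5 × 400 = 2000
    Σ(formed) = 2831 kJ
  ΔH_II = 2752 − 2831 = −79 kJ
ΔH_I − ΔH_II = +191 kJ, so reaction II has the more negative ΔH; |ΔH_I − ΔH_II| = 191 kJ.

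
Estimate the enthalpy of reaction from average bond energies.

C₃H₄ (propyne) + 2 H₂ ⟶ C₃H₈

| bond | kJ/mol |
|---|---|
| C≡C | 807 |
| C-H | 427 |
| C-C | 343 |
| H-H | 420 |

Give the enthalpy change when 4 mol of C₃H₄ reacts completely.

Bonds broken (reactants):
  C≡C: 1 × 807 = 807
  C-C: 1 × 343 = 343
  C-H: 4 × 427 = 1708
  H-H: 2 × 420 = 840
  Σ(broken) = 3698 kJ
Bonds formed (products):
  C-C: 2 × 343 = 686
  C-H: 8 × 427 = 3416
  Σ(formed) = 4102 kJ
ΔH = Σ(broken) − Σ(formed) = 3698 − 4102 = −404 kJ
For 4× the reaction as written: 4 × (−404) = −1616 kJ

ΔH = −1616 kJ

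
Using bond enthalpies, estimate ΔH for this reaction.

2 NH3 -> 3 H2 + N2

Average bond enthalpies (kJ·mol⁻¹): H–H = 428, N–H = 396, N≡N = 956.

Bonds broken (reactants):
  N–H: 6 × 396 = 2376
  Σ(broken) = 2376 kJ
Bonds formed (products):
  H–H: 3 × 428 = 1284
  N≡N: 1 × 956 = 956
  Σ(formed) = 2240 kJ
ΔH = Σ(broken) − Σ(formed) = 2376 − 2240 = +136 kJ

ΔH ≈ +136 kJ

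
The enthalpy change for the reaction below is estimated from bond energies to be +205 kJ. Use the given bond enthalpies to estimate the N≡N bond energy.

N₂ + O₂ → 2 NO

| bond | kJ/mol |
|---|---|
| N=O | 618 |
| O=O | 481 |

D(N≡N) ≈ 960 kJ/mol

Let D be the N≡N bond energy.
Σ(broken) = 1×D + 1×481 = 481 + D
Σ(formed) = 2×618 = 1236
ΔH = Σ(broken) − Σ(formed) = (481 + D) − (1236) = −755 + D
Setting this equal to +205 kJ gives D = 960 kJ/mol.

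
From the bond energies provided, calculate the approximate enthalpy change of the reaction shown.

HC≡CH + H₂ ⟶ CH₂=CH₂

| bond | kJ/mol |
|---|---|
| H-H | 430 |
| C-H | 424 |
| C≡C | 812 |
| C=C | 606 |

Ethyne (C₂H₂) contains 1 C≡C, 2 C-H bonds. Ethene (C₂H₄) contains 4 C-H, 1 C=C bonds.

Bonds broken (reactants):
  C≡C: 1 × 812 = 812
  C-H: 2 × 424 = 848
  H-H: 1 × 430 = 430
  Σ(broken) = 2090 kJ
Bonds formed (products):
  C-H: 4 × 424 = 1696
  C=C: 1 × 606 = 606
  Σ(formed) = 2302 kJ
ΔH = Σ(broken) − Σ(formed) = 2090 − 2302 = −212 kJ

ΔH ≈ −212 kJ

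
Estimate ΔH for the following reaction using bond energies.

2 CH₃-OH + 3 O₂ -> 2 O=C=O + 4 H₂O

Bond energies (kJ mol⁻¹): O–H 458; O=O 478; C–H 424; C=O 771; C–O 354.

ΔH ≈ −1146 kJ

Bonds broken (reactants):
  C–H: 6 × 424 = 2544
  C–O: 2 × 354 = 708
  O–H: 2 × 458 = 916
  O=O: 3 × 478 = 1434
  Σ(broken) = 5602 kJ
Bonds formed (products):
  C=O: 4 × 771 = 3084
  O–H: 8 × 458 = 3664
  Σ(formed) = 6748 kJ
ΔH = Σ(broken) − Σ(formed) = 5602 − 6748 = −1146 kJ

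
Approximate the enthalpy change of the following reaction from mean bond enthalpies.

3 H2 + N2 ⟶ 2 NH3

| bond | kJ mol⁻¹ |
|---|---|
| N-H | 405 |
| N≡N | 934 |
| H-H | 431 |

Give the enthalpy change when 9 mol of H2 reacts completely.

Bonds broken (reactants):
  H-H: 3 × 431 = 1293
  N≡N: 1 × 934 = 934
  Σ(broken) = 2227 kJ
Bonds formed (products):
  N-H: 6 × 405 = 2430
  Σ(formed) = 2430 kJ
ΔH = Σ(broken) − Σ(formed) = 2227 − 2430 = −203 kJ
For 3× the reaction as written: 3 × (−203) = −609 kJ

ΔH = −609 kJ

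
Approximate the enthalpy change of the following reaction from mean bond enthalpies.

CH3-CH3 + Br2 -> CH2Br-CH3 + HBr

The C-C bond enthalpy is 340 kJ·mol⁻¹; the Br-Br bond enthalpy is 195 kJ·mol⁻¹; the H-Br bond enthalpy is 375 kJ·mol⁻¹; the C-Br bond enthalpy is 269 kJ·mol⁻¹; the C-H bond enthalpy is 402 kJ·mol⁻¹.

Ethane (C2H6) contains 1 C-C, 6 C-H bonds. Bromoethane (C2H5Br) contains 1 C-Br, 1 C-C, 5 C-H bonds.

Bonds broken (reactants):
  Br-Br: 1 × 195 = 195
  C-C: 1 × 340 = 340
  C-H: 6 × 402 = 2412
  Σ(broken) = 2947 kJ
Bonds formed (products):
  C-Br: 1 × 269 = 269
  C-C: 1 × 340 = 340
  C-H: 5 × 402 = 2010
  H-Br: 1 × 375 = 375
  Σ(formed) = 2994 kJ
ΔH = Σ(broken) − Σ(formed) = 2947 − 2994 = −47 kJ

ΔH ≈ −47 kJ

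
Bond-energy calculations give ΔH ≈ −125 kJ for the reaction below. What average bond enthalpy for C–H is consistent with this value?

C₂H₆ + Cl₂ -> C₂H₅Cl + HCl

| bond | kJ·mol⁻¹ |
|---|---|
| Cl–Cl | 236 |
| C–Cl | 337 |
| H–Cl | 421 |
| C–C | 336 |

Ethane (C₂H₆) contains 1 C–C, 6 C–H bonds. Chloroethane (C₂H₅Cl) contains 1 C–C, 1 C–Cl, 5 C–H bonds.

Let D be the C–H bond energy.
Σ(broken) = 1×336 + 6×D + 1×236 = 572 + 6D
Σ(formed) = 1×336 + 1×337 + 5×D + 1×421 = 1094 + 5D
ΔH = Σ(broken) − Σ(formed) = (572 + 6D) − (1094 + 5D) = −522 + D
Setting this equal to −125 kJ gives D = 397 kJ/mol.

D(C–H) ≈ 397 kJ/mol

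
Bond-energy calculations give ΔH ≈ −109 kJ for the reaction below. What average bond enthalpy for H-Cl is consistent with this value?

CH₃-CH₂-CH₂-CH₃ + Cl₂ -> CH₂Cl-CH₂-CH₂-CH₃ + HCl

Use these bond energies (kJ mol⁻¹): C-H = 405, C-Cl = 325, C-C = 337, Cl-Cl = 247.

Let D be the H-Cl bond energy.
Σ(broken) = 3×337 + 10×405 + 1×247 = 5308
Σ(formed) = 3×337 + 1×325 + 9×405 + 1×D = 4981 + D
ΔH = Σ(broken) − Σ(formed) = (5308) − (4981 + D) = +327 − D
Setting this equal to −109 kJ gives D = 436 kJ/mol.

D(H-Cl) ≈ 436 kJ/mol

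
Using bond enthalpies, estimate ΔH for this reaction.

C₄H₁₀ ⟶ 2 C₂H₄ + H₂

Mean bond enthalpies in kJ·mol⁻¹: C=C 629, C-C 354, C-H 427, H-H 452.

Bonds broken (reactants):
  C-C: 3 × 354 = 1062
  C-H: 10 × 427 = 4270
  Σ(broken) = 5332 kJ
Bonds formed (products):
  C-H: 8 × 427 = 3416
  C=C: 2 × 629 = 1258
  H-H: 1 × 452 = 452
  Σ(formed) = 5126 kJ
ΔH = Σ(broken) − Σ(formed) = 5332 − 5126 = +206 kJ

ΔH ≈ +206 kJ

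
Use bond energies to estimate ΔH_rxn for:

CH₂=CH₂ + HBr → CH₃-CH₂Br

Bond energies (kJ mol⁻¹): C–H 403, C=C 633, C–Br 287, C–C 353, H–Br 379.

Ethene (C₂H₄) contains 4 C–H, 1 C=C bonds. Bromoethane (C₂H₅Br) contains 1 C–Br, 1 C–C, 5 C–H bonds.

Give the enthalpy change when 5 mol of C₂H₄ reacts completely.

Bonds broken (reactants):
  C–H: 4 × 403 = 1612
  C=C: 1 × 633 = 633
  H–Br: 1 × 379 = 379
  Σ(broken) = 2624 kJ
Bonds formed (products):
  C–Br: 1 × 287 = 287
  C–C: 1 × 353 = 353
  C–H: 5 × 403 = 2015
  Σ(formed) = 2655 kJ
ΔH = Σ(broken) − Σ(formed) = 2624 − 2655 = −31 kJ
For 5× the reaction as written: 5 × (−31) = −155 kJ

ΔH = −155 kJ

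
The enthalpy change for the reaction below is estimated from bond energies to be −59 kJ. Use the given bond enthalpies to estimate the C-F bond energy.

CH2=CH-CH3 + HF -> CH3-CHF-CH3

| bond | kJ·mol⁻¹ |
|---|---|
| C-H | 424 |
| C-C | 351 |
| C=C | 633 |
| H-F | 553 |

D(C-F) ≈ 470 kJ/mol

Let D be the C-F bond energy.
Σ(broken) = 1×351 + 6×424 + 1×633 + 1×553 = 4081
Σ(formed) = 2×351 + 1×D + 7×424 = 3670 + D
ΔH = Σ(broken) − Σ(formed) = (4081) − (3670 + D) = +411 − D
Setting this equal to −59 kJ gives D = 470 kJ/mol.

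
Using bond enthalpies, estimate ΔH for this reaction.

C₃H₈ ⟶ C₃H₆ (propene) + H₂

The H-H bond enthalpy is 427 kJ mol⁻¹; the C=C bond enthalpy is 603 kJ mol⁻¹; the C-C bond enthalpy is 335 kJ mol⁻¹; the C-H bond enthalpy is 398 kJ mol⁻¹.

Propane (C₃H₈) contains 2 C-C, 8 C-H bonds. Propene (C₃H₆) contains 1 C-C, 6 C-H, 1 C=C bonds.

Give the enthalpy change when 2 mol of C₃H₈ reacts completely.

Bonds broken (reactants):
  C-C: 2 × 335 = 670
  C-H: 8 × 398 = 3184
  Σ(broken) = 3854 kJ
Bonds formed (products):
  C-C: 1 × 335 = 335
  C-H: 6 × 398 = 2388
  C=C: 1 × 603 = 603
  H-H: 1 × 427 = 427
  Σ(formed) = 3753 kJ
ΔH = Σ(broken) − Σ(formed) = 3854 − 3753 = +101 kJ
For 2× the reaction as written: 2 × (+101) = +202 kJ

ΔH = +202 kJ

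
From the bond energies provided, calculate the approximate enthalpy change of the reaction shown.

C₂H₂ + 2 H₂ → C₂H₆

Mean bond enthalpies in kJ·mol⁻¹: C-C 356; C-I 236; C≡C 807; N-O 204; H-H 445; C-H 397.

Bonds broken (reactants):
  C≡C: 1 × 807 = 807
  C-H: 2 × 397 = 794
  H-H: 2 × 445 = 890
  Σ(broken) = 2491 kJ
Bonds formed (products):
  C-C: 1 × 356 = 356
  C-H: 6 × 397 = 2382
  Σ(formed) = 2738 kJ
ΔH = Σ(broken) − Σ(formed) = 2491 − 2738 = −247 kJ

ΔH ≈ −247 kJ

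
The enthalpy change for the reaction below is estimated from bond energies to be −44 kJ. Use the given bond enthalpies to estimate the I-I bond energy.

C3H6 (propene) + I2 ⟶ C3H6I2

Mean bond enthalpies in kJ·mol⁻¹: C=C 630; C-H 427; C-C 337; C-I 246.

Let D be the I-I bond energy.
Σ(broken) = 1×337 + 6×427 + 1×630 + 1×D = 3529 + D
Σ(formed) = 2×337 + 6×427 + 2×246 = 3728
ΔH = Σ(broken) − Σ(formed) = (3529 + D) − (3728) = −199 + D
Setting this equal to −44 kJ gives D = 155 kJ/mol.

D(I-I) ≈ 155 kJ/mol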